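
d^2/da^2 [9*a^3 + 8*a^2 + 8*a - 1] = 54*a + 16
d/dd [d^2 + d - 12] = 2*d + 1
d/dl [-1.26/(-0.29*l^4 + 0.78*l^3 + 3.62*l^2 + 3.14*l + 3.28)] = (-1.4616*l^3 + 2.9484*l^2 + 9.1224*l + 3.9564)/(-0.29*l^4 + 0.78*l^3 + 3.62*l^2 + 3.14*l + 3.28)^2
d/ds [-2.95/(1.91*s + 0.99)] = 5.6345/(1.91*s + 0.99)^2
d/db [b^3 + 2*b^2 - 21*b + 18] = 3*b^2 + 4*b - 21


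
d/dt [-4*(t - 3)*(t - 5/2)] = 22 - 8*t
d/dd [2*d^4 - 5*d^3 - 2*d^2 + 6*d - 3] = 8*d^3 - 15*d^2 - 4*d + 6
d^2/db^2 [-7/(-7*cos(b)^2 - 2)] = 98*(-14*sin(b)^4 + 3*sin(b)^2 + 9)/(7*cos(b)^2 + 2)^3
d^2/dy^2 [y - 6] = 0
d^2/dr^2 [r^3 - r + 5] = 6*r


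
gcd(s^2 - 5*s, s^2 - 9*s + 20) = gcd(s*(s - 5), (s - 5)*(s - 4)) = s - 5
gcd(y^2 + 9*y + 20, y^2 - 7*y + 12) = 1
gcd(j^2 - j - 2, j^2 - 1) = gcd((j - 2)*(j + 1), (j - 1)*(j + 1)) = j + 1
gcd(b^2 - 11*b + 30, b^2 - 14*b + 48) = b - 6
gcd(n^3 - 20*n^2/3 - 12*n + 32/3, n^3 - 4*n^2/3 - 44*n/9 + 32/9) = n^2 + 4*n/3 - 4/3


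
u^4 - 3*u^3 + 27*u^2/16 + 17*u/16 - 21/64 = (u - 7/4)*(u - 3/2)*(u - 1/4)*(u + 1/2)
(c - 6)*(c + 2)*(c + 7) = c^3 + 3*c^2 - 40*c - 84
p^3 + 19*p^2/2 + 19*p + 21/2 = (p + 1)*(p + 3/2)*(p + 7)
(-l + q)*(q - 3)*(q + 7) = -l*q^2 - 4*l*q + 21*l + q^3 + 4*q^2 - 21*q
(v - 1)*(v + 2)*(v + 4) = v^3 + 5*v^2 + 2*v - 8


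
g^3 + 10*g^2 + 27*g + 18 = (g + 1)*(g + 3)*(g + 6)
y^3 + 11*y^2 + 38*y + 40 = (y + 2)*(y + 4)*(y + 5)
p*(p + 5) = p^2 + 5*p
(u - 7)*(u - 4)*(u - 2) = u^3 - 13*u^2 + 50*u - 56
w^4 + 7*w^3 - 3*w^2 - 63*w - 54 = (w - 3)*(w + 1)*(w + 3)*(w + 6)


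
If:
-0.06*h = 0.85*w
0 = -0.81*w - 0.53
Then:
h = 9.27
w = -0.65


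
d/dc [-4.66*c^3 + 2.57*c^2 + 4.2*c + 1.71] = -13.98*c^2 + 5.14*c + 4.2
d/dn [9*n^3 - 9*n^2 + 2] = 9*n*(3*n - 2)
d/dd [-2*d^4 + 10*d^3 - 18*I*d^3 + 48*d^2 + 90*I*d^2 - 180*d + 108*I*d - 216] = -8*d^3 + d^2*(30 - 54*I) + d*(96 + 180*I) - 180 + 108*I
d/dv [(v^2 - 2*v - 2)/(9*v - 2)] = (9*v^2 - 4*v + 22)/(81*v^2 - 36*v + 4)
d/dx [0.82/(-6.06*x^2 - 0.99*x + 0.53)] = (9.9384*x + 0.8118)/(6.06*x^2 + 0.99*x - 0.53)^2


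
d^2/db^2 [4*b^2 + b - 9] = 8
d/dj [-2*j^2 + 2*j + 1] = 2 - 4*j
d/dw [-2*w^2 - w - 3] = -4*w - 1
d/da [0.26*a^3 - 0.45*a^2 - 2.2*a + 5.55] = 0.78*a^2 - 0.9*a - 2.2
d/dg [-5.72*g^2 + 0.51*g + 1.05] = 0.51 - 11.44*g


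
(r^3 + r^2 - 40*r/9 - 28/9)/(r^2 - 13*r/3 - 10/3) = (3*r^2 + r - 14)/(3*(r - 5))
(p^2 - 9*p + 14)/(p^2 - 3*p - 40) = (-p^2 + 9*p - 14)/(-p^2 + 3*p + 40)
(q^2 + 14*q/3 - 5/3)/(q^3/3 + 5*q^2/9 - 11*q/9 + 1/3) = 3*(q + 5)/(q^2 + 2*q - 3)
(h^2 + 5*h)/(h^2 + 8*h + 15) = h/(h + 3)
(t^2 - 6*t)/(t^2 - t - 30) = t/(t + 5)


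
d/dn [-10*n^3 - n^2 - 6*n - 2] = -30*n^2 - 2*n - 6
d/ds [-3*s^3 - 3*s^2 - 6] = 3*s*(-3*s - 2)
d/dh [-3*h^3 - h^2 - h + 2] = -9*h^2 - 2*h - 1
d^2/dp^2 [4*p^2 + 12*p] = 8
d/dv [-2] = 0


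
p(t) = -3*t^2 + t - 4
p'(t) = 1 - 6*t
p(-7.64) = -186.75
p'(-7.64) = 46.84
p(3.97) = -47.31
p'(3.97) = -22.82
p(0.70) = -4.77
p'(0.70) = -3.20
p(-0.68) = -6.07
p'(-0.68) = 5.08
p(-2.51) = -25.41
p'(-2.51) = 16.06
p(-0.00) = -4.00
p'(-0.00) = 1.00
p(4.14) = -51.28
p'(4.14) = -23.84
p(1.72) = -11.16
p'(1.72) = -9.32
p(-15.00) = -694.00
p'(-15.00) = 91.00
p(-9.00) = -256.00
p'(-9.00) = 55.00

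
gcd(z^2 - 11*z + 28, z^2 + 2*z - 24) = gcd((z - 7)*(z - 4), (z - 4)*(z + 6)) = z - 4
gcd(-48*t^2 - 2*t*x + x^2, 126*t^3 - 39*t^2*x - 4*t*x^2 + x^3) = 6*t + x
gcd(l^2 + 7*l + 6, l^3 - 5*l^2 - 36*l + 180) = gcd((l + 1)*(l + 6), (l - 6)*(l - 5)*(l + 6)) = l + 6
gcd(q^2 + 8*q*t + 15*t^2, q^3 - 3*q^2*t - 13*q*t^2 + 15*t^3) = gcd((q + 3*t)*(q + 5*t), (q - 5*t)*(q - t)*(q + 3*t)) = q + 3*t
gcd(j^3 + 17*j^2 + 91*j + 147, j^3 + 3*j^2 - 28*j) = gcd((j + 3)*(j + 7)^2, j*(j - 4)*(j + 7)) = j + 7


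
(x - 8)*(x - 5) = x^2 - 13*x + 40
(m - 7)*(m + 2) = m^2 - 5*m - 14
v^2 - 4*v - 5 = (v - 5)*(v + 1)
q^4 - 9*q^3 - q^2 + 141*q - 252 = (q - 7)*(q - 3)^2*(q + 4)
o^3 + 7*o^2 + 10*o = o*(o + 2)*(o + 5)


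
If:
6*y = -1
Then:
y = -1/6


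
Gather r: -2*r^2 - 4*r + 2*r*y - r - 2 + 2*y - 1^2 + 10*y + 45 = -2*r^2 + r*(2*y - 5) + 12*y + 42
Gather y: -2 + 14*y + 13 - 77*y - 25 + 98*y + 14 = 35*y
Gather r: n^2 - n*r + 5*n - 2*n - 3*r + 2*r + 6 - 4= n^2 + 3*n + r*(-n - 1) + 2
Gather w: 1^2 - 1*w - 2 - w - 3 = -2*w - 4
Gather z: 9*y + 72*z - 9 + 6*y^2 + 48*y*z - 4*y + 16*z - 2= 6*y^2 + 5*y + z*(48*y + 88) - 11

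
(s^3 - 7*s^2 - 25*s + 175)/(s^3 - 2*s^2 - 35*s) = (s - 5)/s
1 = 1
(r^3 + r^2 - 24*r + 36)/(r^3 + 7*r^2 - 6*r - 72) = (r - 2)/(r + 4)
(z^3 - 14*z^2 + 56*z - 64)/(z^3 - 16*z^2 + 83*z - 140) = (z^2 - 10*z + 16)/(z^2 - 12*z + 35)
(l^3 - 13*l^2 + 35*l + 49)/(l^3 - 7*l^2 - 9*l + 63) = (l^2 - 6*l - 7)/(l^2 - 9)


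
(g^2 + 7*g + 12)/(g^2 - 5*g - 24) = (g + 4)/(g - 8)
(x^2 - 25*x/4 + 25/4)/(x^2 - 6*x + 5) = (x - 5/4)/(x - 1)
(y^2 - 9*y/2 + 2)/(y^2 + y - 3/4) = 2*(y - 4)/(2*y + 3)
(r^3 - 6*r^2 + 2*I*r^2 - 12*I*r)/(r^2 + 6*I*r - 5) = r*(r^2 + 2*r*(-3 + I) - 12*I)/(r^2 + 6*I*r - 5)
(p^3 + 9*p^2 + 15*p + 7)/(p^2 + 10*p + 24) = (p^3 + 9*p^2 + 15*p + 7)/(p^2 + 10*p + 24)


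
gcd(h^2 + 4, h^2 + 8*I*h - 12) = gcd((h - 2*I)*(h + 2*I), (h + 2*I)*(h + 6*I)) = h + 2*I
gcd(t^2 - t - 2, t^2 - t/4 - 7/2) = t - 2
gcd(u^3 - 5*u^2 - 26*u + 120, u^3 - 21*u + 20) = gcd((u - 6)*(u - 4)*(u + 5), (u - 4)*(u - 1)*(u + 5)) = u^2 + u - 20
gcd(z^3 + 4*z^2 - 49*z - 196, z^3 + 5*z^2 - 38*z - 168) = z^2 + 11*z + 28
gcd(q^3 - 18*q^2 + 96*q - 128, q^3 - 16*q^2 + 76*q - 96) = q^2 - 10*q + 16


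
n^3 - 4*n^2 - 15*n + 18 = (n - 6)*(n - 1)*(n + 3)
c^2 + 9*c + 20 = (c + 4)*(c + 5)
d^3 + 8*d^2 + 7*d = d*(d + 1)*(d + 7)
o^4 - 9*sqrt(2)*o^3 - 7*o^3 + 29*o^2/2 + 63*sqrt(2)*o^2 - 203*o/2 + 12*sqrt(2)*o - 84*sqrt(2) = (o - 7)*(o - 8*sqrt(2))*(o - 3*sqrt(2)/2)*(o + sqrt(2)/2)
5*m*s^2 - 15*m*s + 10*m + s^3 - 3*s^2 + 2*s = (5*m + s)*(s - 2)*(s - 1)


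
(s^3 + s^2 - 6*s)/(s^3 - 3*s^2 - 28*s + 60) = s*(s + 3)/(s^2 - s - 30)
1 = 1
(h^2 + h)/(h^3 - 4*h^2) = (h + 1)/(h*(h - 4))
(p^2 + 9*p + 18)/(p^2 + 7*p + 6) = (p + 3)/(p + 1)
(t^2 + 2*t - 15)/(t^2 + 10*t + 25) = (t - 3)/(t + 5)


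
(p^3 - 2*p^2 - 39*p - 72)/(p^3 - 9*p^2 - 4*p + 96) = (p + 3)/(p - 4)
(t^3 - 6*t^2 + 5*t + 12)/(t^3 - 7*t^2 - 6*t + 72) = (t^2 - 2*t - 3)/(t^2 - 3*t - 18)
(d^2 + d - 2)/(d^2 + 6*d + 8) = (d - 1)/(d + 4)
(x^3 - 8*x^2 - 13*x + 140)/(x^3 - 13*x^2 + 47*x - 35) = (x + 4)/(x - 1)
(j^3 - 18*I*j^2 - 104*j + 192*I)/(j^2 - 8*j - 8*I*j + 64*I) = (j^2 - 10*I*j - 24)/(j - 8)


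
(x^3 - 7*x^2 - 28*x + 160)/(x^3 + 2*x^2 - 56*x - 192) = (x^2 + x - 20)/(x^2 + 10*x + 24)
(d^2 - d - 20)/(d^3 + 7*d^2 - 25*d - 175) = (d + 4)/(d^2 + 12*d + 35)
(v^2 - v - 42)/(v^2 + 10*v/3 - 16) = 3*(v - 7)/(3*v - 8)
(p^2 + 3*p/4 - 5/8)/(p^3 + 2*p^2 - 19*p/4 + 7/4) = (4*p + 5)/(2*(2*p^2 + 5*p - 7))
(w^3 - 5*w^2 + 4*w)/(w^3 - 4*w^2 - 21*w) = (-w^2 + 5*w - 4)/(-w^2 + 4*w + 21)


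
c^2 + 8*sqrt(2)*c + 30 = (c + 3*sqrt(2))*(c + 5*sqrt(2))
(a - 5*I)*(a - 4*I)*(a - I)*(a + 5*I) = a^4 - 5*I*a^3 + 21*a^2 - 125*I*a - 100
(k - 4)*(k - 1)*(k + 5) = k^3 - 21*k + 20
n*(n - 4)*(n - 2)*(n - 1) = n^4 - 7*n^3 + 14*n^2 - 8*n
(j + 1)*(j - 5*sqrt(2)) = j^2 - 5*sqrt(2)*j + j - 5*sqrt(2)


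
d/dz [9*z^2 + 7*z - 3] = 18*z + 7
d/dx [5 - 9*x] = -9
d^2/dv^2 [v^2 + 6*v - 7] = 2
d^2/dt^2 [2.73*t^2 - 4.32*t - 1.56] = 5.46000000000000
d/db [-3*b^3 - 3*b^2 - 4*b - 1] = -9*b^2 - 6*b - 4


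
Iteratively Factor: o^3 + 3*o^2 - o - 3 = (o + 1)*(o^2 + 2*o - 3) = (o + 1)*(o + 3)*(o - 1)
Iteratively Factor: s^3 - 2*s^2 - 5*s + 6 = (s - 1)*(s^2 - s - 6) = (s - 1)*(s + 2)*(s - 3)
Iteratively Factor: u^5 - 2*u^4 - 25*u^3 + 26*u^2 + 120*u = (u + 4)*(u^4 - 6*u^3 - u^2 + 30*u) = u*(u + 4)*(u^3 - 6*u^2 - u + 30) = u*(u - 3)*(u + 4)*(u^2 - 3*u - 10) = u*(u - 5)*(u - 3)*(u + 4)*(u + 2)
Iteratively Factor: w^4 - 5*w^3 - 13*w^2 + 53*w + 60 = (w - 4)*(w^3 - w^2 - 17*w - 15) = (w - 4)*(w + 1)*(w^2 - 2*w - 15) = (w - 4)*(w + 1)*(w + 3)*(w - 5)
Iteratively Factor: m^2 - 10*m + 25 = (m - 5)*(m - 5)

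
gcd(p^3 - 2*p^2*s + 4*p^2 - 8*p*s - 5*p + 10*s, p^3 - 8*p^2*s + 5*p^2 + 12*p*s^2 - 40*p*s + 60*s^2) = p^2 - 2*p*s + 5*p - 10*s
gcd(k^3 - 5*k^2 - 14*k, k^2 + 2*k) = k^2 + 2*k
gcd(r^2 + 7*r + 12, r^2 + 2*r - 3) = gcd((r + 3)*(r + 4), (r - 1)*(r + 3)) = r + 3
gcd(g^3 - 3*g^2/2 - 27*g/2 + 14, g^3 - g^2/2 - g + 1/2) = g - 1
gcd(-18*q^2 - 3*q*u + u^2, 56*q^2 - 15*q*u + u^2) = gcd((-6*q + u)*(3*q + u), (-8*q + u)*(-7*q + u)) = 1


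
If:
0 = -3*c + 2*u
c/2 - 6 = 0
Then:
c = 12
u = 18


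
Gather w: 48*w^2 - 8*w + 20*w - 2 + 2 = 48*w^2 + 12*w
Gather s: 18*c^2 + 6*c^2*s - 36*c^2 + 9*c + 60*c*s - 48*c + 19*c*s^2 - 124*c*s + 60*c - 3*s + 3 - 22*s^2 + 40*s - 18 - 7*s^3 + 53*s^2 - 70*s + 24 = -18*c^2 + 21*c - 7*s^3 + s^2*(19*c + 31) + s*(6*c^2 - 64*c - 33) + 9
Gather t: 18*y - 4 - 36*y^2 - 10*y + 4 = -36*y^2 + 8*y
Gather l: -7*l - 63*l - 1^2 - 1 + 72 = 70 - 70*l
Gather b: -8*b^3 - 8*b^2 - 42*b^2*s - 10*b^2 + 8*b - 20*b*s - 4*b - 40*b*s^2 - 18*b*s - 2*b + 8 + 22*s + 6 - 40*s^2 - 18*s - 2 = -8*b^3 + b^2*(-42*s - 18) + b*(-40*s^2 - 38*s + 2) - 40*s^2 + 4*s + 12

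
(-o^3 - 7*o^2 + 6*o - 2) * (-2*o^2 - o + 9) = 2*o^5 + 15*o^4 - 14*o^3 - 65*o^2 + 56*o - 18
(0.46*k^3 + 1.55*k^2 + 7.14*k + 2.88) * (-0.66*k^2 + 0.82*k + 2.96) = -0.3036*k^5 - 0.6458*k^4 - 2.0798*k^3 + 8.542*k^2 + 23.496*k + 8.5248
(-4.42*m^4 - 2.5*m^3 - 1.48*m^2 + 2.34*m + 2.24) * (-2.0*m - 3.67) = 8.84*m^5 + 21.2214*m^4 + 12.135*m^3 + 0.7516*m^2 - 13.0678*m - 8.2208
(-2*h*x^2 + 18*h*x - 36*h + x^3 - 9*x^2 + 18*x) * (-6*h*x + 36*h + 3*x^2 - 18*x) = 12*h^2*x^3 - 180*h^2*x^2 + 864*h^2*x - 1296*h^2 - 12*h*x^4 + 180*h*x^3 - 864*h*x^2 + 1296*h*x + 3*x^5 - 45*x^4 + 216*x^3 - 324*x^2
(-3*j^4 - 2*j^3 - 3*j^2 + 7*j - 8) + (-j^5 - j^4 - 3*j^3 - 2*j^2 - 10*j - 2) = -j^5 - 4*j^4 - 5*j^3 - 5*j^2 - 3*j - 10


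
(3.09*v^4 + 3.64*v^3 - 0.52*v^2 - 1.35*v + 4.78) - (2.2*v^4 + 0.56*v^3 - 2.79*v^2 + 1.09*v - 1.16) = 0.89*v^4 + 3.08*v^3 + 2.27*v^2 - 2.44*v + 5.94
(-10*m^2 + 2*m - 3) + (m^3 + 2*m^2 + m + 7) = m^3 - 8*m^2 + 3*m + 4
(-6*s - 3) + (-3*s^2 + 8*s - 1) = -3*s^2 + 2*s - 4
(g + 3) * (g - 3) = g^2 - 9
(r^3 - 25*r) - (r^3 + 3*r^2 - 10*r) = -3*r^2 - 15*r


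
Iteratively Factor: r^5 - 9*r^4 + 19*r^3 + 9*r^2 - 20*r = (r - 4)*(r^4 - 5*r^3 - r^2 + 5*r) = (r - 4)*(r - 1)*(r^3 - 4*r^2 - 5*r) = (r - 4)*(r - 1)*(r + 1)*(r^2 - 5*r) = r*(r - 4)*(r - 1)*(r + 1)*(r - 5)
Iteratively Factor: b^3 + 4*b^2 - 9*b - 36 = (b + 4)*(b^2 - 9) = (b + 3)*(b + 4)*(b - 3)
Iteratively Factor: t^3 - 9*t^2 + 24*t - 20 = (t - 2)*(t^2 - 7*t + 10) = (t - 2)^2*(t - 5)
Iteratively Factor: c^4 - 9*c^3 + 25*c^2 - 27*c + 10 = (c - 5)*(c^3 - 4*c^2 + 5*c - 2) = (c - 5)*(c - 1)*(c^2 - 3*c + 2) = (c - 5)*(c - 1)^2*(c - 2)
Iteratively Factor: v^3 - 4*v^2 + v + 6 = (v - 2)*(v^2 - 2*v - 3) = (v - 3)*(v - 2)*(v + 1)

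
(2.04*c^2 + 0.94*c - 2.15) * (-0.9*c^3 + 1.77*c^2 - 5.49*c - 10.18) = -1.836*c^5 + 2.7648*c^4 - 7.6008*c^3 - 29.7333*c^2 + 2.2343*c + 21.887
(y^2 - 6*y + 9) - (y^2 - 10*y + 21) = 4*y - 12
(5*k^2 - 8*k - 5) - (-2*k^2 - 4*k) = 7*k^2 - 4*k - 5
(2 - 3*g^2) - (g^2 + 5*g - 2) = -4*g^2 - 5*g + 4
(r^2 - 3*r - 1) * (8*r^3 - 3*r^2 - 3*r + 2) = 8*r^5 - 27*r^4 - 2*r^3 + 14*r^2 - 3*r - 2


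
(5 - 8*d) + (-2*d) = 5 - 10*d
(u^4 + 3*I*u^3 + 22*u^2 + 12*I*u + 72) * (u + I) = u^5 + 4*I*u^4 + 19*u^3 + 34*I*u^2 + 60*u + 72*I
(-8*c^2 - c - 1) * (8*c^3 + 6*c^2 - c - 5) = -64*c^5 - 56*c^4 - 6*c^3 + 35*c^2 + 6*c + 5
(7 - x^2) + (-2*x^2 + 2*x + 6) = -3*x^2 + 2*x + 13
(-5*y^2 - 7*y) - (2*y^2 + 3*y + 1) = -7*y^2 - 10*y - 1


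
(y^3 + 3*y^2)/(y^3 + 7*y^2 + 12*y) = y/(y + 4)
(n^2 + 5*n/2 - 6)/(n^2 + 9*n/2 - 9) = (n + 4)/(n + 6)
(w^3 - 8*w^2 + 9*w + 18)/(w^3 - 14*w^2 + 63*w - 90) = (w + 1)/(w - 5)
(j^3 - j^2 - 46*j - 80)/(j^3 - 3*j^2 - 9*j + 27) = (j^3 - j^2 - 46*j - 80)/(j^3 - 3*j^2 - 9*j + 27)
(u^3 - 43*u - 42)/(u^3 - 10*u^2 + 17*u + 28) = (u + 6)/(u - 4)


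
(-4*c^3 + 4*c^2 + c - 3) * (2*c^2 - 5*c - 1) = -8*c^5 + 28*c^4 - 14*c^3 - 15*c^2 + 14*c + 3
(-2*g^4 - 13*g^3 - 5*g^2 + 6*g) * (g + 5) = -2*g^5 - 23*g^4 - 70*g^3 - 19*g^2 + 30*g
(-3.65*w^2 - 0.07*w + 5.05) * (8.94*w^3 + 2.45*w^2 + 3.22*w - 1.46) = -32.631*w^5 - 9.5683*w^4 + 33.2225*w^3 + 17.4761*w^2 + 16.3632*w - 7.373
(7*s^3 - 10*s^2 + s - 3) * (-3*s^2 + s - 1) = -21*s^5 + 37*s^4 - 20*s^3 + 20*s^2 - 4*s + 3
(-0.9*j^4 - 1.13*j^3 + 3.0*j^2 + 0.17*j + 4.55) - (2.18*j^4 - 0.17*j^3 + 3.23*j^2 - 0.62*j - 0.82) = -3.08*j^4 - 0.96*j^3 - 0.23*j^2 + 0.79*j + 5.37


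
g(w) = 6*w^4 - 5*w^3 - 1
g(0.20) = -1.03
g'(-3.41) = -1126.07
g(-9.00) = 43010.00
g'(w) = 24*w^3 - 15*w^2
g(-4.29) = 2426.03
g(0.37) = -1.14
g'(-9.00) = -18711.00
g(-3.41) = 1008.54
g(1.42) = 9.08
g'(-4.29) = -2170.95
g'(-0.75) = -18.56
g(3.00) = 350.00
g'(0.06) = -0.05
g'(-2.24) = -345.01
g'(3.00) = 513.00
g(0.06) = -1.00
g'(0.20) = -0.41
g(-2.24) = 206.25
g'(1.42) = 38.47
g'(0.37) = -0.84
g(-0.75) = 3.01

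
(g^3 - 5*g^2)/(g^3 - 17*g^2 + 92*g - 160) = g^2/(g^2 - 12*g + 32)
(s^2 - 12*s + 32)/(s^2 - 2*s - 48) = (s - 4)/(s + 6)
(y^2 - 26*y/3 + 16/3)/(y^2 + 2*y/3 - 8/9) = 3*(y - 8)/(3*y + 4)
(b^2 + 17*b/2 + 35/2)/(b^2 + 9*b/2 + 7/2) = (b + 5)/(b + 1)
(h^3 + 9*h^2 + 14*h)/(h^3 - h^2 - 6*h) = (h + 7)/(h - 3)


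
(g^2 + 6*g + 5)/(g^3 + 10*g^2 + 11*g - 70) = (g + 1)/(g^2 + 5*g - 14)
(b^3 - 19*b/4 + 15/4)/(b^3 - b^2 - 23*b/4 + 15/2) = (b - 1)/(b - 2)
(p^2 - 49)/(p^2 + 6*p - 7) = (p - 7)/(p - 1)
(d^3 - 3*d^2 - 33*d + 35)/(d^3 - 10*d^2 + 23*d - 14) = (d + 5)/(d - 2)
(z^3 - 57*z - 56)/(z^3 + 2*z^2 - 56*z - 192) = (z^2 + 8*z + 7)/(z^2 + 10*z + 24)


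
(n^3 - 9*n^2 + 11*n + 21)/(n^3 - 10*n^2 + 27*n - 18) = (n^2 - 6*n - 7)/(n^2 - 7*n + 6)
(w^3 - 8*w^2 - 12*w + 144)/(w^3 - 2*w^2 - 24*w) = (w - 6)/w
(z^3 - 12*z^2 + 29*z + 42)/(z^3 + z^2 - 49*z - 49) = (z - 6)/(z + 7)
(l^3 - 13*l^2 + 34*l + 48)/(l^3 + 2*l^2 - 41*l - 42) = (l - 8)/(l + 7)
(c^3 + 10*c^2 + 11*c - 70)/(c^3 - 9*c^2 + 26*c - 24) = (c^2 + 12*c + 35)/(c^2 - 7*c + 12)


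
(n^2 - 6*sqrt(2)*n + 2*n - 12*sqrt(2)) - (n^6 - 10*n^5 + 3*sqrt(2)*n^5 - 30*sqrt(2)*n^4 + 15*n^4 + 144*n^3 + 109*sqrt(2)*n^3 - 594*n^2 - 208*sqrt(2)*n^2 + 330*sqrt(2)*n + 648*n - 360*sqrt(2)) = -n^6 - 3*sqrt(2)*n^5 + 10*n^5 - 15*n^4 + 30*sqrt(2)*n^4 - 109*sqrt(2)*n^3 - 144*n^3 + 208*sqrt(2)*n^2 + 595*n^2 - 646*n - 336*sqrt(2)*n + 348*sqrt(2)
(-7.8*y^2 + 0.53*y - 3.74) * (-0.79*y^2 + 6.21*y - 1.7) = 6.162*y^4 - 48.8567*y^3 + 19.5059*y^2 - 24.1264*y + 6.358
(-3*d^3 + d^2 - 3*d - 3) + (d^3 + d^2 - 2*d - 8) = -2*d^3 + 2*d^2 - 5*d - 11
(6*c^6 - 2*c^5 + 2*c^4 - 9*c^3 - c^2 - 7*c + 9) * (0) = 0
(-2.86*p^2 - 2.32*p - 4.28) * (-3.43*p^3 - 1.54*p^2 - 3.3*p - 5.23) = 9.8098*p^5 + 12.362*p^4 + 27.6912*p^3 + 29.205*p^2 + 26.2576*p + 22.3844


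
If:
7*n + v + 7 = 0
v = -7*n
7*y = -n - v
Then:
No Solution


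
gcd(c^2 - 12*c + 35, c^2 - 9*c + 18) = 1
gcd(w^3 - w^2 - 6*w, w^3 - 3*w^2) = w^2 - 3*w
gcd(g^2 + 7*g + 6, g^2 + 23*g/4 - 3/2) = g + 6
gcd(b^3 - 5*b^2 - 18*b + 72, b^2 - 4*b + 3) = b - 3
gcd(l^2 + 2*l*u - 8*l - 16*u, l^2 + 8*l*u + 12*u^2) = l + 2*u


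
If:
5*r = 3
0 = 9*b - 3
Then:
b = 1/3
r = 3/5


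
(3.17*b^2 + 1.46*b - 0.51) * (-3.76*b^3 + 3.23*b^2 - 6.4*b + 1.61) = -11.9192*b^5 + 4.7495*b^4 - 13.6546*b^3 - 5.8876*b^2 + 5.6146*b - 0.8211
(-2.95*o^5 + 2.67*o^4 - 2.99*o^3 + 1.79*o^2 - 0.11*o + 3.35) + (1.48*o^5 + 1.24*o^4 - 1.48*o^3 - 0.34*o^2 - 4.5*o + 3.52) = -1.47*o^5 + 3.91*o^4 - 4.47*o^3 + 1.45*o^2 - 4.61*o + 6.87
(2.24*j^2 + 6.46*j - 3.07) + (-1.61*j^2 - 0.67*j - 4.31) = 0.63*j^2 + 5.79*j - 7.38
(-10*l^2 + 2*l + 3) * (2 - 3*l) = 30*l^3 - 26*l^2 - 5*l + 6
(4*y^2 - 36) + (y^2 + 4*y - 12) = 5*y^2 + 4*y - 48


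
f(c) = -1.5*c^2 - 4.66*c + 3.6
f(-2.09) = 6.79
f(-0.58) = 5.80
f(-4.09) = -2.43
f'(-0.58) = -2.92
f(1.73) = -8.95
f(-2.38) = 6.19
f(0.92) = -1.96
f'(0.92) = -7.42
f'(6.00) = -22.66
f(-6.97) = -36.79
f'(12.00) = -40.66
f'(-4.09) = 7.61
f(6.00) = -78.36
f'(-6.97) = 16.25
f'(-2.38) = 2.48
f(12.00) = -268.32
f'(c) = -3.0*c - 4.66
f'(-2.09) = 1.61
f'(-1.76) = 0.62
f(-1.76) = 7.16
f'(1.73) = -9.85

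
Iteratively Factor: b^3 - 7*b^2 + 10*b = (b - 5)*(b^2 - 2*b) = (b - 5)*(b - 2)*(b)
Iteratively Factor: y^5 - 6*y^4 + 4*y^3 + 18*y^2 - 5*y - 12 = (y - 3)*(y^4 - 3*y^3 - 5*y^2 + 3*y + 4) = (y - 3)*(y + 1)*(y^3 - 4*y^2 - y + 4) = (y - 4)*(y - 3)*(y + 1)*(y^2 - 1) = (y - 4)*(y - 3)*(y + 1)^2*(y - 1)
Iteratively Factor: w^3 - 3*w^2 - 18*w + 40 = (w - 5)*(w^2 + 2*w - 8) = (w - 5)*(w + 4)*(w - 2)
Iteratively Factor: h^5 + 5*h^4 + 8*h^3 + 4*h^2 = (h)*(h^4 + 5*h^3 + 8*h^2 + 4*h) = h^2*(h^3 + 5*h^2 + 8*h + 4) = h^2*(h + 2)*(h^2 + 3*h + 2) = h^2*(h + 1)*(h + 2)*(h + 2)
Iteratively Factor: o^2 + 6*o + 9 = (o + 3)*(o + 3)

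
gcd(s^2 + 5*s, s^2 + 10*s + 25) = s + 5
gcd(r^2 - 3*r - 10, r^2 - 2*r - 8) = r + 2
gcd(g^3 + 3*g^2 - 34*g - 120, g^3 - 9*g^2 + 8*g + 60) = g - 6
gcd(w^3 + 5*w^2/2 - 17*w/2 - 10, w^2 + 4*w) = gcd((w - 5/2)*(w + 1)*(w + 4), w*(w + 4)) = w + 4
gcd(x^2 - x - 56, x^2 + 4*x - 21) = x + 7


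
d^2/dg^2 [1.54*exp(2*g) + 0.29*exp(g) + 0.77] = (6.16*exp(g) + 0.29)*exp(g)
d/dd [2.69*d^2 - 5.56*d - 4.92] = 5.38*d - 5.56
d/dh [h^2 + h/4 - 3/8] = 2*h + 1/4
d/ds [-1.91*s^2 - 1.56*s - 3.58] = -3.82*s - 1.56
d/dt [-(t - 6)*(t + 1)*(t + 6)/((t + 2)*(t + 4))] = (-t^4 - 12*t^3 - 66*t^2 - 88*t + 72)/(t^4 + 12*t^3 + 52*t^2 + 96*t + 64)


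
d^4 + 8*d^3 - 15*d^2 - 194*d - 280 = (d - 5)*(d + 2)*(d + 4)*(d + 7)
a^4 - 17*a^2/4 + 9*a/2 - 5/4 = (a - 1)^2*(a - 1/2)*(a + 5/2)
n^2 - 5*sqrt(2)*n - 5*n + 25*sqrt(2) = (n - 5)*(n - 5*sqrt(2))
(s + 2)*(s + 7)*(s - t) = s^3 - s^2*t + 9*s^2 - 9*s*t + 14*s - 14*t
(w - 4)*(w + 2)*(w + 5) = w^3 + 3*w^2 - 18*w - 40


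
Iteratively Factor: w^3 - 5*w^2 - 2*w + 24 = (w - 4)*(w^2 - w - 6) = (w - 4)*(w + 2)*(w - 3)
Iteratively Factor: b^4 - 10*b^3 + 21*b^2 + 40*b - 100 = (b - 5)*(b^3 - 5*b^2 - 4*b + 20) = (b - 5)*(b - 2)*(b^2 - 3*b - 10) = (b - 5)^2*(b - 2)*(b + 2)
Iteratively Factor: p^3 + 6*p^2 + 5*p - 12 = (p + 4)*(p^2 + 2*p - 3) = (p + 3)*(p + 4)*(p - 1)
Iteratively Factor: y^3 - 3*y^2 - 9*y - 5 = (y + 1)*(y^2 - 4*y - 5) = (y - 5)*(y + 1)*(y + 1)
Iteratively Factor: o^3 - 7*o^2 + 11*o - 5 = (o - 1)*(o^2 - 6*o + 5) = (o - 1)^2*(o - 5)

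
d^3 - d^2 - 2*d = d*(d - 2)*(d + 1)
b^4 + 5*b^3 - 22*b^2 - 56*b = b*(b - 4)*(b + 2)*(b + 7)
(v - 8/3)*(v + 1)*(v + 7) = v^3 + 16*v^2/3 - 43*v/3 - 56/3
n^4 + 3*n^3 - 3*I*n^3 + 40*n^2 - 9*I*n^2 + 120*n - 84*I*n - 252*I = (n + 3)*(n - 7*I)*(n - 2*I)*(n + 6*I)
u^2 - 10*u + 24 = (u - 6)*(u - 4)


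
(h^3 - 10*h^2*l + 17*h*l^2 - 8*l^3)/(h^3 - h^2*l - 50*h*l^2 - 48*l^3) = (h^2 - 2*h*l + l^2)/(h^2 + 7*h*l + 6*l^2)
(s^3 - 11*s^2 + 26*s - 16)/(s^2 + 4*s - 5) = (s^2 - 10*s + 16)/(s + 5)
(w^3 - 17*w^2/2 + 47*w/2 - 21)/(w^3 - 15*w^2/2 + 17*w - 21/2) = (w - 2)/(w - 1)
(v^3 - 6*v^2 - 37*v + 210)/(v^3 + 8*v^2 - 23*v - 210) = (v - 7)/(v + 7)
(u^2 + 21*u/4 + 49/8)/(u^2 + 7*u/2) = (u + 7/4)/u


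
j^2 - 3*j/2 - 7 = (j - 7/2)*(j + 2)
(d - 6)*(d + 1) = d^2 - 5*d - 6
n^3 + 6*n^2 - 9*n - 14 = (n - 2)*(n + 1)*(n + 7)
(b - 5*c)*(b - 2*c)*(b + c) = b^3 - 6*b^2*c + 3*b*c^2 + 10*c^3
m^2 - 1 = (m - 1)*(m + 1)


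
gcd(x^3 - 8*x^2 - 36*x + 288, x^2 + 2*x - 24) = x + 6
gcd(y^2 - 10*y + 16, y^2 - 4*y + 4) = y - 2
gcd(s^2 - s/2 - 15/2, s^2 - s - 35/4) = s + 5/2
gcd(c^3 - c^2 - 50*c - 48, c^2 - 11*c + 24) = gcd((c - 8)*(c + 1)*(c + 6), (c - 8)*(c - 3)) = c - 8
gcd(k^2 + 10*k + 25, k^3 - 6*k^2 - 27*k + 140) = k + 5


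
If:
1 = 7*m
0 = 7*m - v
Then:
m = 1/7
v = 1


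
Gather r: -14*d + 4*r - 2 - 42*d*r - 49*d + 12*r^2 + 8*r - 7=-63*d + 12*r^2 + r*(12 - 42*d) - 9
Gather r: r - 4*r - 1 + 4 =3 - 3*r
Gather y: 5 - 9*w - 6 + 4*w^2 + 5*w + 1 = 4*w^2 - 4*w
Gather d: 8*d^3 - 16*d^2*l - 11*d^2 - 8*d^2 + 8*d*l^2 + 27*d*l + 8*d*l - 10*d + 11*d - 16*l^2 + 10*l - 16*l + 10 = 8*d^3 + d^2*(-16*l - 19) + d*(8*l^2 + 35*l + 1) - 16*l^2 - 6*l + 10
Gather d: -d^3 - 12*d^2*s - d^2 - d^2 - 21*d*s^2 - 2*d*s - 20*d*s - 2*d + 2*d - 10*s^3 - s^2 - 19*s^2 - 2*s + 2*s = -d^3 + d^2*(-12*s - 2) + d*(-21*s^2 - 22*s) - 10*s^3 - 20*s^2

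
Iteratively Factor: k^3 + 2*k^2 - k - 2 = (k - 1)*(k^2 + 3*k + 2) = (k - 1)*(k + 1)*(k + 2)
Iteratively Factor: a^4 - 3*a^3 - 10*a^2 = (a)*(a^3 - 3*a^2 - 10*a) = a*(a + 2)*(a^2 - 5*a) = a^2*(a + 2)*(a - 5)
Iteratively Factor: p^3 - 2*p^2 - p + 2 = (p + 1)*(p^2 - 3*p + 2) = (p - 1)*(p + 1)*(p - 2)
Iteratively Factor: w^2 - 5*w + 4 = (w - 1)*(w - 4)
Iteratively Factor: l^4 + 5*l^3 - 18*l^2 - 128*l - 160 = (l + 4)*(l^3 + l^2 - 22*l - 40) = (l + 2)*(l + 4)*(l^2 - l - 20) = (l + 2)*(l + 4)^2*(l - 5)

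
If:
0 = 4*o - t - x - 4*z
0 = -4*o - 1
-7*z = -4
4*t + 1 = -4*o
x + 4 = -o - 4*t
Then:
No Solution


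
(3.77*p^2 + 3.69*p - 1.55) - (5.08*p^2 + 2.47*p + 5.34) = -1.31*p^2 + 1.22*p - 6.89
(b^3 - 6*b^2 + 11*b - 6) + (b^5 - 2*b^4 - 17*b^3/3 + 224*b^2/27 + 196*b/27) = b^5 - 2*b^4 - 14*b^3/3 + 62*b^2/27 + 493*b/27 - 6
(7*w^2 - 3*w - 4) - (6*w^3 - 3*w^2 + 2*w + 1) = -6*w^3 + 10*w^2 - 5*w - 5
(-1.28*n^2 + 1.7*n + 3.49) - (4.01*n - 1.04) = -1.28*n^2 - 2.31*n + 4.53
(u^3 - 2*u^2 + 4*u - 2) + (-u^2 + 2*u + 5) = u^3 - 3*u^2 + 6*u + 3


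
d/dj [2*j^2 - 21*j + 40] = 4*j - 21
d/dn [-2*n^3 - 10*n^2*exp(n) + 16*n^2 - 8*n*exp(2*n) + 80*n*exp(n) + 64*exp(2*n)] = -10*n^2*exp(n) - 6*n^2 - 16*n*exp(2*n) + 60*n*exp(n) + 32*n + 120*exp(2*n) + 80*exp(n)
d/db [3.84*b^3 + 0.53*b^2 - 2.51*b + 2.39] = 11.52*b^2 + 1.06*b - 2.51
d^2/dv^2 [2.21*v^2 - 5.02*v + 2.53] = 4.42000000000000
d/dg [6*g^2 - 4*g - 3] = 12*g - 4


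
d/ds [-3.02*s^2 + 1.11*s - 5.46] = 1.11 - 6.04*s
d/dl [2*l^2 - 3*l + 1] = 4*l - 3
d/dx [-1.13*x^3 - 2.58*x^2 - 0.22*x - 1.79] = -3.39*x^2 - 5.16*x - 0.22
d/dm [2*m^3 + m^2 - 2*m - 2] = 6*m^2 + 2*m - 2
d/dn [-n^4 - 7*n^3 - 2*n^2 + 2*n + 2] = -4*n^3 - 21*n^2 - 4*n + 2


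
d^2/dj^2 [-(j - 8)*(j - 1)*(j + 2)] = 14 - 6*j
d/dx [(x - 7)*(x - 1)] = 2*x - 8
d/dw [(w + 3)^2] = 2*w + 6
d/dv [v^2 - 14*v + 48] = 2*v - 14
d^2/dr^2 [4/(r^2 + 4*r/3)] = 24*(-3*r*(3*r + 4) + 4*(3*r + 2)^2)/(r^3*(3*r + 4)^3)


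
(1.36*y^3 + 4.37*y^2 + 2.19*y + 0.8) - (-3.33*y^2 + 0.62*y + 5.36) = 1.36*y^3 + 7.7*y^2 + 1.57*y - 4.56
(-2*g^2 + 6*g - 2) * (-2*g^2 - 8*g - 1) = 4*g^4 + 4*g^3 - 42*g^2 + 10*g + 2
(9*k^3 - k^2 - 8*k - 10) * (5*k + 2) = 45*k^4 + 13*k^3 - 42*k^2 - 66*k - 20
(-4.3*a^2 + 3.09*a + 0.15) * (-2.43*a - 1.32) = 10.449*a^3 - 1.8327*a^2 - 4.4433*a - 0.198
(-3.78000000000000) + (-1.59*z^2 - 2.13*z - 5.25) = -1.59*z^2 - 2.13*z - 9.03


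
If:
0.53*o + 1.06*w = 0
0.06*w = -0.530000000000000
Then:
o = 17.67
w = -8.83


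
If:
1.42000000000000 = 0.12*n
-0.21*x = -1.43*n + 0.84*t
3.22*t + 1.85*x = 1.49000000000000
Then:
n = 11.83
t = 35.31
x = -60.65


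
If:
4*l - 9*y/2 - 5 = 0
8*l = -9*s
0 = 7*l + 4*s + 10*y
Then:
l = 100/111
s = -800/999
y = -310/999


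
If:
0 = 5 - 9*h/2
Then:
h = 10/9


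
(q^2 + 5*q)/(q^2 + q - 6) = q*(q + 5)/(q^2 + q - 6)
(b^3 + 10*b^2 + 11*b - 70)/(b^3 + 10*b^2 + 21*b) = (b^2 + 3*b - 10)/(b*(b + 3))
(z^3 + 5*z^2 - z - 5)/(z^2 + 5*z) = z - 1/z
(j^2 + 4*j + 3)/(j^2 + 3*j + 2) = (j + 3)/(j + 2)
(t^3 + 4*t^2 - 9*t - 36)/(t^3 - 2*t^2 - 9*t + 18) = (t + 4)/(t - 2)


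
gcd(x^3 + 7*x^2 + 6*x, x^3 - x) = x^2 + x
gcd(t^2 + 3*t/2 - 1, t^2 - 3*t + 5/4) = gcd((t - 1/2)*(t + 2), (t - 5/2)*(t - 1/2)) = t - 1/2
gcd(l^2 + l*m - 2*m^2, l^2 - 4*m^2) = l + 2*m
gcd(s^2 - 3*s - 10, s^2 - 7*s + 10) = s - 5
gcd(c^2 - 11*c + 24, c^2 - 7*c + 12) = c - 3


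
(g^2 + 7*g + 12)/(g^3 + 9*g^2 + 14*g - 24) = (g + 3)/(g^2 + 5*g - 6)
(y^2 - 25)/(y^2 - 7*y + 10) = (y + 5)/(y - 2)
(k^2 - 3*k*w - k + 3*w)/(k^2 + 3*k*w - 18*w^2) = (k - 1)/(k + 6*w)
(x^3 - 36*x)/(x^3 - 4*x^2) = (x^2 - 36)/(x*(x - 4))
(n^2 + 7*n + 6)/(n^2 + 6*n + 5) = (n + 6)/(n + 5)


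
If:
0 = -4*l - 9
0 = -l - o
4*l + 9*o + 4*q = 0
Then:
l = -9/4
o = 9/4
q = -45/16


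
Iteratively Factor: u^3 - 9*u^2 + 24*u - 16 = (u - 4)*(u^2 - 5*u + 4) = (u - 4)*(u - 1)*(u - 4)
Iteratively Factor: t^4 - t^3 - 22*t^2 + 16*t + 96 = (t + 4)*(t^3 - 5*t^2 - 2*t + 24) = (t - 4)*(t + 4)*(t^2 - t - 6) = (t - 4)*(t - 3)*(t + 4)*(t + 2)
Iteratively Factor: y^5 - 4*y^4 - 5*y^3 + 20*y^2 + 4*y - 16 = (y - 2)*(y^4 - 2*y^3 - 9*y^2 + 2*y + 8) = (y - 2)*(y + 1)*(y^3 - 3*y^2 - 6*y + 8) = (y - 2)*(y + 1)*(y + 2)*(y^2 - 5*y + 4) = (y - 2)*(y - 1)*(y + 1)*(y + 2)*(y - 4)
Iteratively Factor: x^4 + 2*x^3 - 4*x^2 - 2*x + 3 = (x + 3)*(x^3 - x^2 - x + 1) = (x - 1)*(x + 3)*(x^2 - 1) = (x - 1)^2*(x + 3)*(x + 1)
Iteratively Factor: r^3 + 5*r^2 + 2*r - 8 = (r + 4)*(r^2 + r - 2) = (r + 2)*(r + 4)*(r - 1)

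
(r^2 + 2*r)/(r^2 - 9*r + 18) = r*(r + 2)/(r^2 - 9*r + 18)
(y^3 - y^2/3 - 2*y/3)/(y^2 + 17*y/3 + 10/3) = y*(y - 1)/(y + 5)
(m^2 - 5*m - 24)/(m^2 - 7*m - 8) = (m + 3)/(m + 1)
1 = 1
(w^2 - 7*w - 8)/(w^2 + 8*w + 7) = (w - 8)/(w + 7)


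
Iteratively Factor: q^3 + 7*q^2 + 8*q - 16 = (q - 1)*(q^2 + 8*q + 16) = (q - 1)*(q + 4)*(q + 4)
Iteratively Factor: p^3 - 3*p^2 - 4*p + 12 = (p + 2)*(p^2 - 5*p + 6) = (p - 2)*(p + 2)*(p - 3)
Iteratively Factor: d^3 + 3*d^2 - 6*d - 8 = (d + 4)*(d^2 - d - 2) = (d - 2)*(d + 4)*(d + 1)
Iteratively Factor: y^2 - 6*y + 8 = (y - 2)*(y - 4)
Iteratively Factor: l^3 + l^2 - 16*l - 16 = (l + 1)*(l^2 - 16) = (l + 1)*(l + 4)*(l - 4)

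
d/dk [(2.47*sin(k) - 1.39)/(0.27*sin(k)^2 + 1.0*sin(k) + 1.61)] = (-0.6669*sin(k)^2 + 0.7506*sin(k) + 5.3667)*cos(k)/(0.0729*sin(k)^4 + 0.54*sin(k)^3 + 1.8694*sin(k)^2 + 3.22*sin(k) + 2.5921)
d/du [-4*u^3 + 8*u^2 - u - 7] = -12*u^2 + 16*u - 1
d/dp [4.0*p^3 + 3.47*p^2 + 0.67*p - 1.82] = 12.0*p^2 + 6.94*p + 0.67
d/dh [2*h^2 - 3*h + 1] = 4*h - 3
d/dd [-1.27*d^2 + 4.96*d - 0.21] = 4.96 - 2.54*d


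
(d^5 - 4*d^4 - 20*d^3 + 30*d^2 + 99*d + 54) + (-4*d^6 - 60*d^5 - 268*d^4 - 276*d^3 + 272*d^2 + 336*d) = -4*d^6 - 59*d^5 - 272*d^4 - 296*d^3 + 302*d^2 + 435*d + 54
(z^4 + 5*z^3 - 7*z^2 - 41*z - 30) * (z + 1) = z^5 + 6*z^4 - 2*z^3 - 48*z^2 - 71*z - 30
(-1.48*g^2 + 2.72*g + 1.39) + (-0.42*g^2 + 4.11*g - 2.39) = -1.9*g^2 + 6.83*g - 1.0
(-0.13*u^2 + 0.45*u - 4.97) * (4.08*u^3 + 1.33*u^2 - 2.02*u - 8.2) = -0.5304*u^5 + 1.6631*u^4 - 19.4165*u^3 - 6.4531*u^2 + 6.3494*u + 40.754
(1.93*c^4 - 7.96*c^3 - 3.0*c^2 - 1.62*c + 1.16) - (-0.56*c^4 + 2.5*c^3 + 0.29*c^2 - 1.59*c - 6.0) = 2.49*c^4 - 10.46*c^3 - 3.29*c^2 - 0.03*c + 7.16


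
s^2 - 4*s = s*(s - 4)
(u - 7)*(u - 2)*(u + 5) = u^3 - 4*u^2 - 31*u + 70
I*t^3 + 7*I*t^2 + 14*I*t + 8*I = (t + 2)*(t + 4)*(I*t + I)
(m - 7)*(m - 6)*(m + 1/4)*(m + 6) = m^4 - 27*m^3/4 - 151*m^2/4 + 243*m + 63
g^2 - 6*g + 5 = (g - 5)*(g - 1)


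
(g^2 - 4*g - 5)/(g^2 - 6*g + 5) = (g + 1)/(g - 1)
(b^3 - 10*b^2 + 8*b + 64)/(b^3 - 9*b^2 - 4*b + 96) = (b + 2)/(b + 3)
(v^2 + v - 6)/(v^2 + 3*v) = (v - 2)/v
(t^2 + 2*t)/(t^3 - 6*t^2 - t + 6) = t*(t + 2)/(t^3 - 6*t^2 - t + 6)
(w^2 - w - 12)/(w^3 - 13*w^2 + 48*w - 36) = (w^2 - w - 12)/(w^3 - 13*w^2 + 48*w - 36)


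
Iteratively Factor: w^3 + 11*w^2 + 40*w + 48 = (w + 4)*(w^2 + 7*w + 12) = (w + 3)*(w + 4)*(w + 4)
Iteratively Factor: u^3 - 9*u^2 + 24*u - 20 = (u - 2)*(u^2 - 7*u + 10) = (u - 5)*(u - 2)*(u - 2)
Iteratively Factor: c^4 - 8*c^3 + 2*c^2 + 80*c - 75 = (c - 5)*(c^3 - 3*c^2 - 13*c + 15) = (c - 5)^2*(c^2 + 2*c - 3) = (c - 5)^2*(c - 1)*(c + 3)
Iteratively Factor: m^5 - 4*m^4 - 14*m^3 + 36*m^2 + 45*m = (m + 1)*(m^4 - 5*m^3 - 9*m^2 + 45*m) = (m + 1)*(m + 3)*(m^3 - 8*m^2 + 15*m) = (m - 5)*(m + 1)*(m + 3)*(m^2 - 3*m) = m*(m - 5)*(m + 1)*(m + 3)*(m - 3)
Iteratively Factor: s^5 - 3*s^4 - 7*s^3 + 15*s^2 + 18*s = (s - 3)*(s^4 - 7*s^2 - 6*s) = (s - 3)*(s + 1)*(s^3 - s^2 - 6*s) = s*(s - 3)*(s + 1)*(s^2 - s - 6) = s*(s - 3)^2*(s + 1)*(s + 2)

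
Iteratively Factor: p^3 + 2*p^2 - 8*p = (p - 2)*(p^2 + 4*p) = (p - 2)*(p + 4)*(p)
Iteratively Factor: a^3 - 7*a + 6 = (a - 2)*(a^2 + 2*a - 3) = (a - 2)*(a + 3)*(a - 1)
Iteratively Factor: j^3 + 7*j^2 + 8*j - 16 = (j + 4)*(j^2 + 3*j - 4) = (j + 4)^2*(j - 1)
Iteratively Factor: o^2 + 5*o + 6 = (o + 2)*(o + 3)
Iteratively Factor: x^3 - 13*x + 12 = (x - 1)*(x^2 + x - 12) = (x - 3)*(x - 1)*(x + 4)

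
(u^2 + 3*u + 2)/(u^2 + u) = (u + 2)/u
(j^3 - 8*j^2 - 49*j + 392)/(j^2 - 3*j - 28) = (j^2 - j - 56)/(j + 4)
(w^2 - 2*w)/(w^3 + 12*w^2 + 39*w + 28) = w*(w - 2)/(w^3 + 12*w^2 + 39*w + 28)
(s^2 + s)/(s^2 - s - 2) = s/(s - 2)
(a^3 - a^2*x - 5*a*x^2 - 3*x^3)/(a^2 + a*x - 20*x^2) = (a^3 - a^2*x - 5*a*x^2 - 3*x^3)/(a^2 + a*x - 20*x^2)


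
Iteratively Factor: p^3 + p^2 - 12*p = (p - 3)*(p^2 + 4*p) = (p - 3)*(p + 4)*(p)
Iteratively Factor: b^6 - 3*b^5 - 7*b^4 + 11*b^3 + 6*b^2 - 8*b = (b - 1)*(b^5 - 2*b^4 - 9*b^3 + 2*b^2 + 8*b) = (b - 1)*(b + 2)*(b^4 - 4*b^3 - b^2 + 4*b) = (b - 4)*(b - 1)*(b + 2)*(b^3 - b) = (b - 4)*(b - 1)*(b + 1)*(b + 2)*(b^2 - b) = (b - 4)*(b - 1)^2*(b + 1)*(b + 2)*(b)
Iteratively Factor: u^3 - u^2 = (u - 1)*(u^2) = u*(u - 1)*(u)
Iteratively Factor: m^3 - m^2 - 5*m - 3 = (m - 3)*(m^2 + 2*m + 1) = (m - 3)*(m + 1)*(m + 1)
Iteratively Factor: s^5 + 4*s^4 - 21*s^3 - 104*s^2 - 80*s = (s + 4)*(s^4 - 21*s^2 - 20*s) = (s - 5)*(s + 4)*(s^3 + 5*s^2 + 4*s) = (s - 5)*(s + 1)*(s + 4)*(s^2 + 4*s) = (s - 5)*(s + 1)*(s + 4)^2*(s)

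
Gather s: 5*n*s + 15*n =5*n*s + 15*n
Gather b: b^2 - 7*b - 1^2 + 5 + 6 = b^2 - 7*b + 10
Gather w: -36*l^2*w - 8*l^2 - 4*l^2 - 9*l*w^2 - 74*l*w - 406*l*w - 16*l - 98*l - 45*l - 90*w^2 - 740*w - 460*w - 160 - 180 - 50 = -12*l^2 - 159*l + w^2*(-9*l - 90) + w*(-36*l^2 - 480*l - 1200) - 390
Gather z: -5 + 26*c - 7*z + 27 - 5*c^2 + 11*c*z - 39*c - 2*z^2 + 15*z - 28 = -5*c^2 - 13*c - 2*z^2 + z*(11*c + 8) - 6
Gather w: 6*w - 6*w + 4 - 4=0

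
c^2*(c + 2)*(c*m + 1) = c^4*m + 2*c^3*m + c^3 + 2*c^2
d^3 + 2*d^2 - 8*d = d*(d - 2)*(d + 4)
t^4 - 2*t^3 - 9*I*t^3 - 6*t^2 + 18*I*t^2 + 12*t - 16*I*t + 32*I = (t - 2)*(t - 8*I)*(t - 2*I)*(t + I)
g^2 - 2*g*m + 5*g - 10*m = (g + 5)*(g - 2*m)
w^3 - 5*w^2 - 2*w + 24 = (w - 4)*(w - 3)*(w + 2)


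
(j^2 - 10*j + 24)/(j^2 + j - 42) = (j - 4)/(j + 7)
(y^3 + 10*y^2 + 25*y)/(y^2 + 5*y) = y + 5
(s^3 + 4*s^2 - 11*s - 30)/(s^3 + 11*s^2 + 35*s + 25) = (s^2 - s - 6)/(s^2 + 6*s + 5)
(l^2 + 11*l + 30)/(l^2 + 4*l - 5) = (l + 6)/(l - 1)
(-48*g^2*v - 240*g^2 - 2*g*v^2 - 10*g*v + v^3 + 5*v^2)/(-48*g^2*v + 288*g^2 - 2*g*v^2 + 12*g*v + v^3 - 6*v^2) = (v + 5)/(v - 6)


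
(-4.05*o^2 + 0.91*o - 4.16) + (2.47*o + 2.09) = -4.05*o^2 + 3.38*o - 2.07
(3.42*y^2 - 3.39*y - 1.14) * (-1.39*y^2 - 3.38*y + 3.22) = -4.7538*y^4 - 6.8475*y^3 + 24.0552*y^2 - 7.0626*y - 3.6708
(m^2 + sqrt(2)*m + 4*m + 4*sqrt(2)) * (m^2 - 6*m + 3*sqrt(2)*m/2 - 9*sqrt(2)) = m^4 - 2*m^3 + 5*sqrt(2)*m^3/2 - 21*m^2 - 5*sqrt(2)*m^2 - 60*sqrt(2)*m - 6*m - 72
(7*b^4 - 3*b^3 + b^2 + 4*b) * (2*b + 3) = 14*b^5 + 15*b^4 - 7*b^3 + 11*b^2 + 12*b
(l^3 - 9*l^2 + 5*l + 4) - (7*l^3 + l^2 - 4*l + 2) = -6*l^3 - 10*l^2 + 9*l + 2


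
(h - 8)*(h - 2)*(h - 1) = h^3 - 11*h^2 + 26*h - 16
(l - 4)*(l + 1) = l^2 - 3*l - 4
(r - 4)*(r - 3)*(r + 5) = r^3 - 2*r^2 - 23*r + 60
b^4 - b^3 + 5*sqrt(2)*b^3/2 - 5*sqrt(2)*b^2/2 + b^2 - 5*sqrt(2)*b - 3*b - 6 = (b - 2)*(b + 1)*(b + sqrt(2))*(b + 3*sqrt(2)/2)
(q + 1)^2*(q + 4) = q^3 + 6*q^2 + 9*q + 4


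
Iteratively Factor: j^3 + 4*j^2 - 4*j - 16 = (j + 2)*(j^2 + 2*j - 8) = (j - 2)*(j + 2)*(j + 4)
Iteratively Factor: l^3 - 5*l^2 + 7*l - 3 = (l - 3)*(l^2 - 2*l + 1) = (l - 3)*(l - 1)*(l - 1)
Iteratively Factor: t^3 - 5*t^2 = (t)*(t^2 - 5*t) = t*(t - 5)*(t)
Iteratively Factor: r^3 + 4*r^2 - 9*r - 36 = (r - 3)*(r^2 + 7*r + 12) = (r - 3)*(r + 3)*(r + 4)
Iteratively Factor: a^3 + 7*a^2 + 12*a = (a + 3)*(a^2 + 4*a) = (a + 3)*(a + 4)*(a)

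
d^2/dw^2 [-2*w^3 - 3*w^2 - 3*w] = -12*w - 6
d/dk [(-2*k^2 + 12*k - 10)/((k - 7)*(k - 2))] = 6*(k^2 - 6*k + 13)/(k^4 - 18*k^3 + 109*k^2 - 252*k + 196)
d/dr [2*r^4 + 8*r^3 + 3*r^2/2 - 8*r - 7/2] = 8*r^3 + 24*r^2 + 3*r - 8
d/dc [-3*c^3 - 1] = -9*c^2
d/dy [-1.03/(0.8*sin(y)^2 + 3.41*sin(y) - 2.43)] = (1.648*sin(y) + 3.5123)*cos(y)/(0.8*sin(y)^2 + 3.41*sin(y) - 2.43)^2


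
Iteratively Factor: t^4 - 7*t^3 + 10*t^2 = (t - 5)*(t^3 - 2*t^2) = t*(t - 5)*(t^2 - 2*t) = t*(t - 5)*(t - 2)*(t)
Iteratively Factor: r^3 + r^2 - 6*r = (r)*(r^2 + r - 6) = r*(r - 2)*(r + 3)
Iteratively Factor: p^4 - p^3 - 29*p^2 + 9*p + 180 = (p - 3)*(p^3 + 2*p^2 - 23*p - 60) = (p - 5)*(p - 3)*(p^2 + 7*p + 12) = (p - 5)*(p - 3)*(p + 3)*(p + 4)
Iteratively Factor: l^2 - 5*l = (l - 5)*(l)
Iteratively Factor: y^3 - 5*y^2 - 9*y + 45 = (y - 5)*(y^2 - 9) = (y - 5)*(y + 3)*(y - 3)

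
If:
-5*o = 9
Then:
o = -9/5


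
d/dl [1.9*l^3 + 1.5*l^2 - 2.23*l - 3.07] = 5.7*l^2 + 3.0*l - 2.23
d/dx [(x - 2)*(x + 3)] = 2*x + 1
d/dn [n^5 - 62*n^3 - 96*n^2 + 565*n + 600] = 5*n^4 - 186*n^2 - 192*n + 565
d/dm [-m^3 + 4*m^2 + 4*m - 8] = -3*m^2 + 8*m + 4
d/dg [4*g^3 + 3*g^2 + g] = 12*g^2 + 6*g + 1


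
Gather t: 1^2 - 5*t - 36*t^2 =-36*t^2 - 5*t + 1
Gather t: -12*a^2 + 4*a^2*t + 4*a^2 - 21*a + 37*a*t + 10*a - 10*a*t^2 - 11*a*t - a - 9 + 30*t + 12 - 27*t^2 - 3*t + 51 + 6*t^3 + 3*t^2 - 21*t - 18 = -8*a^2 - 12*a + 6*t^3 + t^2*(-10*a - 24) + t*(4*a^2 + 26*a + 6) + 36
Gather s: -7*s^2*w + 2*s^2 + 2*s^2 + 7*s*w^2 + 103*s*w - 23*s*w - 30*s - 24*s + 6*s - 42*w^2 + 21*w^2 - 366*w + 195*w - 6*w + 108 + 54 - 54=s^2*(4 - 7*w) + s*(7*w^2 + 80*w - 48) - 21*w^2 - 177*w + 108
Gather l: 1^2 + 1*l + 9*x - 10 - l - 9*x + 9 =0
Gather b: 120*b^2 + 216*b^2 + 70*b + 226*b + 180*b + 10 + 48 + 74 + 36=336*b^2 + 476*b + 168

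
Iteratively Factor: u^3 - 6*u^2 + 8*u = (u)*(u^2 - 6*u + 8) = u*(u - 4)*(u - 2)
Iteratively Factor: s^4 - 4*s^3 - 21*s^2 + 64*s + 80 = (s - 4)*(s^3 - 21*s - 20) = (s - 4)*(s + 1)*(s^2 - s - 20) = (s - 4)*(s + 1)*(s + 4)*(s - 5)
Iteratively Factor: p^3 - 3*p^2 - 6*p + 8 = (p - 1)*(p^2 - 2*p - 8) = (p - 4)*(p - 1)*(p + 2)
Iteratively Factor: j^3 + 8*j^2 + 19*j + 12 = (j + 1)*(j^2 + 7*j + 12) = (j + 1)*(j + 3)*(j + 4)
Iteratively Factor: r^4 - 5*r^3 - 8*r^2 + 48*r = (r - 4)*(r^3 - r^2 - 12*r) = (r - 4)*(r + 3)*(r^2 - 4*r) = (r - 4)^2*(r + 3)*(r)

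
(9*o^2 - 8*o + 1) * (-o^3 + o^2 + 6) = -9*o^5 + 17*o^4 - 9*o^3 + 55*o^2 - 48*o + 6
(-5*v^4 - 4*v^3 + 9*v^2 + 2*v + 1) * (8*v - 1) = -40*v^5 - 27*v^4 + 76*v^3 + 7*v^2 + 6*v - 1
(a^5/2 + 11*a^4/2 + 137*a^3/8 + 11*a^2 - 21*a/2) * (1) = a^5/2 + 11*a^4/2 + 137*a^3/8 + 11*a^2 - 21*a/2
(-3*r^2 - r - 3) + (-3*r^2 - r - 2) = -6*r^2 - 2*r - 5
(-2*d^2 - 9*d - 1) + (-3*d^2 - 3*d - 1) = -5*d^2 - 12*d - 2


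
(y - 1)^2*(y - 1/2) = y^3 - 5*y^2/2 + 2*y - 1/2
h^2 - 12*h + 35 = (h - 7)*(h - 5)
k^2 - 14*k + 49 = (k - 7)^2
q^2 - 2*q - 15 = (q - 5)*(q + 3)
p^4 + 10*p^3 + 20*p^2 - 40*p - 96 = (p - 2)*(p + 2)*(p + 4)*(p + 6)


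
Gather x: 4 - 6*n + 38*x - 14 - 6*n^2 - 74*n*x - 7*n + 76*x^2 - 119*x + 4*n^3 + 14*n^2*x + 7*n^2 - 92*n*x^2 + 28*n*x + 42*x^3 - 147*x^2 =4*n^3 + n^2 - 13*n + 42*x^3 + x^2*(-92*n - 71) + x*(14*n^2 - 46*n - 81) - 10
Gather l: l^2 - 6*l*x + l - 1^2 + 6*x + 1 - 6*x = l^2 + l*(1 - 6*x)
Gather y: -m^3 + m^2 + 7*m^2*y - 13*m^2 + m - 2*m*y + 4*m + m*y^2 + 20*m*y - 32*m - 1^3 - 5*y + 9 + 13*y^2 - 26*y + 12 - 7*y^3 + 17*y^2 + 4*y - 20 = -m^3 - 12*m^2 - 27*m - 7*y^3 + y^2*(m + 30) + y*(7*m^2 + 18*m - 27)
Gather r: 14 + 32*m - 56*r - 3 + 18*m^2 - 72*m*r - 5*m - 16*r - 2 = 18*m^2 + 27*m + r*(-72*m - 72) + 9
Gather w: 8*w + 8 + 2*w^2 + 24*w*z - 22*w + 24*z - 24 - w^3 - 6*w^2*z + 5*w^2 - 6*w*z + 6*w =-w^3 + w^2*(7 - 6*z) + w*(18*z - 8) + 24*z - 16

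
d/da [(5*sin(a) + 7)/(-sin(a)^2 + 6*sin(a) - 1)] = (5*sin(a)^2 + 14*sin(a) - 47)*cos(a)/(sin(a)^2 - 6*sin(a) + 1)^2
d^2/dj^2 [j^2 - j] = 2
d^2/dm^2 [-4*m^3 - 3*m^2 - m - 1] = -24*m - 6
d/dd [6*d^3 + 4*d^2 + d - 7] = 18*d^2 + 8*d + 1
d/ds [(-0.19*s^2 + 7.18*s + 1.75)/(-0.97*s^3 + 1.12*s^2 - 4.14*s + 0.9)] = (-0.1843*s^4 + 13.9292*s^3 - 2.1625*s^2 - 4.262*s + 13.707)/(0.9409*s^6 - 2.1728*s^5 + 9.286*s^4 - 11.0196*s^3 + 19.1556*s^2 - 7.452*s + 0.81)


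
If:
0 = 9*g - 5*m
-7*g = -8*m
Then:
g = 0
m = 0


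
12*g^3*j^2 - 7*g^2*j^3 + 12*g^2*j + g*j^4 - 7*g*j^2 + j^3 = j*(-4*g + j)*(-3*g + j)*(g*j + 1)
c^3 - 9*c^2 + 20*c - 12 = (c - 6)*(c - 2)*(c - 1)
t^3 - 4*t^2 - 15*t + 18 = (t - 6)*(t - 1)*(t + 3)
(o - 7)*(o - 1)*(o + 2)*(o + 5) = o^4 - o^3 - 39*o^2 - 31*o + 70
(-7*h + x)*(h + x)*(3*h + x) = -21*h^3 - 25*h^2*x - 3*h*x^2 + x^3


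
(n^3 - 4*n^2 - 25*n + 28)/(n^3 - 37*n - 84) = (n - 1)/(n + 3)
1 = 1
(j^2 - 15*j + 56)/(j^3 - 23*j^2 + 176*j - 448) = 1/(j - 8)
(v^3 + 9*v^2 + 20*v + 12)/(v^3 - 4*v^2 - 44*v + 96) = (v^2 + 3*v + 2)/(v^2 - 10*v + 16)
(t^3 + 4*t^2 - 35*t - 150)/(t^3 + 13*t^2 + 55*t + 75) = (t - 6)/(t + 3)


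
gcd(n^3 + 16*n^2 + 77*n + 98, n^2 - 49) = n + 7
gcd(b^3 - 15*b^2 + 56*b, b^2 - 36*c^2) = 1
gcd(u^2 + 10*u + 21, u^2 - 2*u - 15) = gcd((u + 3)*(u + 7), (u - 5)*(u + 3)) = u + 3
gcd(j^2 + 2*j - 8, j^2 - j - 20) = j + 4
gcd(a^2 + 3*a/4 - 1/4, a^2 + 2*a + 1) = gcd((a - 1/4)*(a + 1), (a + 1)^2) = a + 1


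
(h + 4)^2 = h^2 + 8*h + 16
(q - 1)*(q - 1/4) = q^2 - 5*q/4 + 1/4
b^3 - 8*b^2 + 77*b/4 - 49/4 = (b - 7/2)^2*(b - 1)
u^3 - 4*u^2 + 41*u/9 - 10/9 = (u - 2)*(u - 5/3)*(u - 1/3)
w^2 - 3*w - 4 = (w - 4)*(w + 1)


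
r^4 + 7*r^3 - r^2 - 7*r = r*(r - 1)*(r + 1)*(r + 7)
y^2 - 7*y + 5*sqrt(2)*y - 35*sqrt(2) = (y - 7)*(y + 5*sqrt(2))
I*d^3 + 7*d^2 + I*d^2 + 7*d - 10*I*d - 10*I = (d - 5*I)*(d - 2*I)*(I*d + I)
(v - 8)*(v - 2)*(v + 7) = v^3 - 3*v^2 - 54*v + 112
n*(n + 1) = n^2 + n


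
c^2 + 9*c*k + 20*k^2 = (c + 4*k)*(c + 5*k)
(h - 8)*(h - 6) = h^2 - 14*h + 48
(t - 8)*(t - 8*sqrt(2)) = t^2 - 8*sqrt(2)*t - 8*t + 64*sqrt(2)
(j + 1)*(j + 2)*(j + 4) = j^3 + 7*j^2 + 14*j + 8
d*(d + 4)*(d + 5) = d^3 + 9*d^2 + 20*d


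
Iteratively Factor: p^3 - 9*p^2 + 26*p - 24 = (p - 2)*(p^2 - 7*p + 12) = (p - 4)*(p - 2)*(p - 3)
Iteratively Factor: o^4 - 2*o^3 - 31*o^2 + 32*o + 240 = (o + 4)*(o^3 - 6*o^2 - 7*o + 60) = (o - 5)*(o + 4)*(o^2 - o - 12) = (o - 5)*(o + 3)*(o + 4)*(o - 4)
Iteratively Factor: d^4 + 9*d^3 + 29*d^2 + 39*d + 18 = (d + 1)*(d^3 + 8*d^2 + 21*d + 18) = (d + 1)*(d + 2)*(d^2 + 6*d + 9) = (d + 1)*(d + 2)*(d + 3)*(d + 3)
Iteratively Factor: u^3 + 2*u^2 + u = (u + 1)*(u^2 + u) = u*(u + 1)*(u + 1)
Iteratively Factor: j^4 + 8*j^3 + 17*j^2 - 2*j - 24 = (j + 3)*(j^3 + 5*j^2 + 2*j - 8) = (j + 2)*(j + 3)*(j^2 + 3*j - 4) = (j + 2)*(j + 3)*(j + 4)*(j - 1)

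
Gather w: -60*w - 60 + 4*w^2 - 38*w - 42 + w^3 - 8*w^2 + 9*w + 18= w^3 - 4*w^2 - 89*w - 84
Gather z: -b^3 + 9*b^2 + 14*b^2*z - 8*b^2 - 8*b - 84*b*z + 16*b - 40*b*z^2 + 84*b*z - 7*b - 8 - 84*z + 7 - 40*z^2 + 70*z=-b^3 + b^2 + b + z^2*(-40*b - 40) + z*(14*b^2 - 14) - 1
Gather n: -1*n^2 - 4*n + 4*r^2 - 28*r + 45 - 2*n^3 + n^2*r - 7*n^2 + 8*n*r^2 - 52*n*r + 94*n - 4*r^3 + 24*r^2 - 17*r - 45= -2*n^3 + n^2*(r - 8) + n*(8*r^2 - 52*r + 90) - 4*r^3 + 28*r^2 - 45*r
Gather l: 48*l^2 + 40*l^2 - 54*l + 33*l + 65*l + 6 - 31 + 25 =88*l^2 + 44*l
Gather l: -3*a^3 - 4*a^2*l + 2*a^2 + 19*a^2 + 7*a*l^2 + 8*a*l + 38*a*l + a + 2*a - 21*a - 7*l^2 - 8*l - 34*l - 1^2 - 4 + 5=-3*a^3 + 21*a^2 - 18*a + l^2*(7*a - 7) + l*(-4*a^2 + 46*a - 42)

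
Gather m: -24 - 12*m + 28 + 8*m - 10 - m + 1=-5*m - 5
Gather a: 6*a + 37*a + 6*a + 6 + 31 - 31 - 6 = 49*a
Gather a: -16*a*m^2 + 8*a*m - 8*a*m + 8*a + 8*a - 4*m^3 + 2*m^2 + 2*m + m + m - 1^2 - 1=a*(16 - 16*m^2) - 4*m^3 + 2*m^2 + 4*m - 2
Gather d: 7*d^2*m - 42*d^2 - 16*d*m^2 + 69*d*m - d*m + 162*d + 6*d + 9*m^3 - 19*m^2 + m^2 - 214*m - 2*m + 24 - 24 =d^2*(7*m - 42) + d*(-16*m^2 + 68*m + 168) + 9*m^3 - 18*m^2 - 216*m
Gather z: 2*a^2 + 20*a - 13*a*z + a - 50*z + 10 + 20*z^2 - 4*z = 2*a^2 + 21*a + 20*z^2 + z*(-13*a - 54) + 10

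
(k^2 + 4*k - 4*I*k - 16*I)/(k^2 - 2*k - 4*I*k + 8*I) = (k + 4)/(k - 2)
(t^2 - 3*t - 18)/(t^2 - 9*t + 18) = (t + 3)/(t - 3)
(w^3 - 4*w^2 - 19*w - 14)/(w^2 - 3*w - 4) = (w^2 - 5*w - 14)/(w - 4)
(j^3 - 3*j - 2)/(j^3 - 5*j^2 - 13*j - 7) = (j - 2)/(j - 7)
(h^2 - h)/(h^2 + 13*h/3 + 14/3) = 3*h*(h - 1)/(3*h^2 + 13*h + 14)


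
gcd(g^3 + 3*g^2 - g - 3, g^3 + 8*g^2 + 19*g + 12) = g^2 + 4*g + 3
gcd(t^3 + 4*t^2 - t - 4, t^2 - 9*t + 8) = t - 1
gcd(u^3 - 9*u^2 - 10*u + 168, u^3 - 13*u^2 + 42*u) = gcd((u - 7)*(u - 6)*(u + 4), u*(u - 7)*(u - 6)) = u^2 - 13*u + 42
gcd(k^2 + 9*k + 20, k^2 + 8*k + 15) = k + 5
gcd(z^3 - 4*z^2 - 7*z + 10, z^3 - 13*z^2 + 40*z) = z - 5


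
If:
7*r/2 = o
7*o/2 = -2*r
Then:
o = 0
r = 0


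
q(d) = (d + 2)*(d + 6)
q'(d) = 2*d + 8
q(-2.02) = -0.08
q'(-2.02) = 3.96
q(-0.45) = 8.60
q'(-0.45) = 7.10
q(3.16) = 47.27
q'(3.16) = 14.32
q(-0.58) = 7.70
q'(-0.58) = 6.84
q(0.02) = 12.16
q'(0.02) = 8.04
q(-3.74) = -3.93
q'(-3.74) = 0.52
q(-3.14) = -3.26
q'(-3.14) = 1.72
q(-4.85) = -3.28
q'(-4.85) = -1.70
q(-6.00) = 0.00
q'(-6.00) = -4.00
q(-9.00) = 21.00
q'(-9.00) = -10.00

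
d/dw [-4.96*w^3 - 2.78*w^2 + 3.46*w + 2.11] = -14.88*w^2 - 5.56*w + 3.46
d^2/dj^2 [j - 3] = 0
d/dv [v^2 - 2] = 2*v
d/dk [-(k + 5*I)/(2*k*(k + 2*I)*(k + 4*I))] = (k^3 + 21*I*k^2/2 - 30*k - 20*I)/(k^2*(k^4 + 12*I*k^3 - 52*k^2 - 96*I*k + 64))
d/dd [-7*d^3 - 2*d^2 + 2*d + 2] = -21*d^2 - 4*d + 2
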